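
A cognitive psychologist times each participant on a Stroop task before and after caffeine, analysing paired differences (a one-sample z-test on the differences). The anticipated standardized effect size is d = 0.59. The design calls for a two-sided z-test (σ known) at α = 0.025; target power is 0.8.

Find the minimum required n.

For power 0.8 need Φ(δ − z_{0.0125}) = 0.8, so δ = z_{0.0125} + z_{0.20} = 2.241 + 0.842 = 3.083.
(The Φ(−δ − z_{α/2}) term is vanishingly small for δ > 0 and is dropped in the standard sample-size formula.)
δ = d·√n ⇒ n = (δ/d)² = (3.083 / 0.59)² = 27.31.
Rounding up, n = 28.

n = 28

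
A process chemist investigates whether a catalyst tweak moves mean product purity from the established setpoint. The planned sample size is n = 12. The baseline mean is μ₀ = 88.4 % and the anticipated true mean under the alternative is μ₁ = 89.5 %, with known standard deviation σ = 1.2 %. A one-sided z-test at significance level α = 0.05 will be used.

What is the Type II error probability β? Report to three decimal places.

Standardized effect: d = |μ₁ − μ₀| / σ = |89.5 − 88.4| / 1.2 = 0.9167
Noncentrality parameter: δ = d·√n = 0.9167 × √12 = 3.1754
One-sided α = 0.05 → critical value z_{0.05} = 1.645.
Power = Φ(δ − 1.645) = Φ(1.531) = 0.9371.
Type II error: β = 1 − power = 1 − 0.9371 = 0.0629.

β ≈ 0.063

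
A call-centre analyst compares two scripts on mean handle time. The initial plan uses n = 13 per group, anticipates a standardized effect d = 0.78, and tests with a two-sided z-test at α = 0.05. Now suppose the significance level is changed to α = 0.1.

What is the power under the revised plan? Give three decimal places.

Power ≈ 0.635

δ = d·√(n/2) = 0.78 × √(13/2) = 1.9886 (unchanged). New critical value: z_{0.05} = 1.645.
Revised power = Φ(δ − 1.645) + Φ(−δ − 1.645) = Φ(0.344) + Φ(-3.633) = 0.6345 + 0.0001 = 0.6346.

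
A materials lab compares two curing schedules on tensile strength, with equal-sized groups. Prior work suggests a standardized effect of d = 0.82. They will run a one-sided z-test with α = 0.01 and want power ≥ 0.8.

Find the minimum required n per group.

Set Φ(δ − 2.326) = 0.8; then δ − 2.326 = Φ⁻¹(0.8) = 0.842, giving δ = 3.168.
δ = d·√(n/2) ⇒ n = 2(δ/d)² = 2 × (3.168 / 0.82)² = 29.85.
Rounding up, n = 30 per group.

n = 30 per group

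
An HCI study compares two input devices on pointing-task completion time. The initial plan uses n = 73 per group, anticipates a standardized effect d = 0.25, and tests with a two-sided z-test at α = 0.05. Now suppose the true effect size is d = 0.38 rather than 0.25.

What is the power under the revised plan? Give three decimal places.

Power ≈ 0.632

With d = 0.38: δ = d·√(n/2) = 0.38 × √(73/2) = 2.2958. Critical value z_{0.025} = 1.960.
Revised power = Φ(δ − 1.960) + Φ(−δ − 1.960) = Φ(0.336) + Φ(-4.256) = 0.6315 + 0.0000 = 0.6315.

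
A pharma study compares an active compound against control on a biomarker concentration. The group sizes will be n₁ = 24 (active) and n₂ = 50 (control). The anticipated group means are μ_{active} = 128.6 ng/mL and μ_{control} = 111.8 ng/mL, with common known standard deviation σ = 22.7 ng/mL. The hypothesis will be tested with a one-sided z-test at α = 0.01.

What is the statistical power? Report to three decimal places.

Standardized effect: d = |μ_{active} − μ_{control}| / σ = |128.6 − 111.8| / 22.7 = 0.7401
Noncentrality parameter: δ = d / √(1/n₁ + 1/n₂) = 0.7401 / √(1/24 + 1/50) = 2.9803
One-sided α = 0.01 → critical value z_{0.01} = 2.326.
Power = P(Z > 2.326 − δ) = Φ(0.654) = 0.7434.

Power ≈ 0.743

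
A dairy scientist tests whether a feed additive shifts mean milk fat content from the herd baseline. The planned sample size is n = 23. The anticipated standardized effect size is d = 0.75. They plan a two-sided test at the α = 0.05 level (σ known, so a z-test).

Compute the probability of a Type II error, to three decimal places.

β ≈ 0.051

Noncentrality parameter: δ = d·√n = 0.75 × √23 = 3.5969
Critical value for a two-sided test at α = 0.05: z_{α/2} = 1.960.
Power = Φ(δ − 1.960) + Φ(−δ − 1.960) = Φ(1.637) + Φ(-5.557) = 0.9492 + 0.0000 = 0.9492.
Type II error: β = 1 − power = 1 − 0.9492 = 0.0508.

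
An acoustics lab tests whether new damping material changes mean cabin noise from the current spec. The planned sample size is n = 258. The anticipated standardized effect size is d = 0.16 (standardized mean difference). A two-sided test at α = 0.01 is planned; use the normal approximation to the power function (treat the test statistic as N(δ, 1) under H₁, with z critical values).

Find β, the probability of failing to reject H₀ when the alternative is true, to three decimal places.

Noncentrality parameter: δ = d·√n = 0.16 × √258 = 2.5700
Critical value for a two-sided test at α = 0.01: z_{α/2} = 2.576.
Power = Φ(δ − 2.576) + Φ(−δ − 2.576) = Φ(-0.006) + Φ(-5.146) = 0.4977 + 0.0000 = 0.4977.
Type II error: β = 1 − power = 1 − 0.4977 = 0.5023.

β ≈ 0.502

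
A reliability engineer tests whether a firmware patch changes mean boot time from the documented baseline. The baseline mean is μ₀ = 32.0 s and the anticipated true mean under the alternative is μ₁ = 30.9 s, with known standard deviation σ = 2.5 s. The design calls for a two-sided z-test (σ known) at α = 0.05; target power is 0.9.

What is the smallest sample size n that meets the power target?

n = 55

Standardized effect: d = |μ₁ − μ₀| / σ = |30.9 − 32.0| / 2.5 = 0.4400
For power 0.9 need Φ(δ − z_{0.025}) = 0.9, so δ = z_{0.025} + z_{0.10} = 1.960 + 1.282 = 3.242.
(For δ > 0 the lower-tail rejection region contributes negligibly to power, so the one-term inversion is standard.)
δ = d·√n ⇒ n = (δ/d)² = (3.242 / 0.4400)² = 54.27.
Rounding up, n = 55.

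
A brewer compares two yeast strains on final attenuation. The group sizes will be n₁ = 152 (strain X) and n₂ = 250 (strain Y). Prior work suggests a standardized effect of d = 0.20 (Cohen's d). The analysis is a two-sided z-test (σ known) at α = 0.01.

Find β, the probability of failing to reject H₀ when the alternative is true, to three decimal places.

Noncentrality parameter: δ = d / √(1/n₁ + 1/n₂) = 0.20 / √(1/152 + 1/250) = 1.9445
Critical value for a two-sided test at α = 0.01: z_{α/2} = 2.576.
Power = Φ(δ − 2.576) + Φ(−δ − 2.576) = Φ(-0.631) + Φ(-4.520) = 0.2639 + 0.0000 = 0.2639.
Type II error: β = 1 − power = 1 − 0.2639 = 0.7361.

β ≈ 0.736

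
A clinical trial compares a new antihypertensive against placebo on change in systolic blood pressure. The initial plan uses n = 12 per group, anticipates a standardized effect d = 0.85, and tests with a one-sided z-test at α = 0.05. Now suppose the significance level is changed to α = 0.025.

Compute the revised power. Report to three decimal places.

Power ≈ 0.549

δ = d·√(n/2) = 0.85 × √(12/2) = 2.0821 (unchanged). New critical value: z_{0.025} = 1.960.
Revised power = P(Z > 1.960 − δ) = Φ(0.122) = 0.5486.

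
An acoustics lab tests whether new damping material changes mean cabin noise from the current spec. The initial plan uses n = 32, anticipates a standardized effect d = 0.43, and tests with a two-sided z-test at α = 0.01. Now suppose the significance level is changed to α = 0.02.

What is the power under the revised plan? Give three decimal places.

Power ≈ 0.542

δ = d·√n = 0.43 × √32 = 2.4324 (unchanged). New critical value: z_{0.01} = 2.326.
Revised power = Φ(δ − 2.326) + Φ(−δ − 2.326) = Φ(0.106) + Φ(-4.759) = 0.5422 + 0.0000 = 0.5422.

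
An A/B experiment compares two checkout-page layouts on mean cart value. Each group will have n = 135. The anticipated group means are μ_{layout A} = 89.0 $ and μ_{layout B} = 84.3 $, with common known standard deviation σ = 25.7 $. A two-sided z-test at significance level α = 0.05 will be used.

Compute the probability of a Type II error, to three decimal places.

Standardized effect: d = |μ_{layout A} − μ_{layout B}| / σ = |89.0 − 84.3| / 25.7 = 0.1829
Noncentrality parameter: δ = d·√(n/2) = 0.1829 × √(135/2) = 1.5025
Critical value for a two-sided test at α = 0.05: z_{α/2} = 1.960.
Power = Φ(δ − 1.960) + Φ(−δ − 1.960) = Φ(-0.457) + Φ(-3.462) = 0.3237 + 0.0003 = 0.3239.
Type II error: β = 1 − power = 1 − 0.3239 = 0.6761.

β ≈ 0.676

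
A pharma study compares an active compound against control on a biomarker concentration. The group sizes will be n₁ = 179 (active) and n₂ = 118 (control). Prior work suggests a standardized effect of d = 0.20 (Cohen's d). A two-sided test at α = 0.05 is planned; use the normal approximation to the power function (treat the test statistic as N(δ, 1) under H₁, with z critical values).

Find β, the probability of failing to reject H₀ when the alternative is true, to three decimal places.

β ≈ 0.608

Noncentrality parameter: δ = d / √(1/n₁ + 1/n₂) = 0.20 / √(1/179 + 1/118) = 1.6866
Critical value for a two-sided test at α = 0.05: z_{α/2} = 1.960.
Power = Φ(δ − 1.960) + Φ(−δ − 1.960) = Φ(-0.273) + Φ(-3.647) = 0.3923 + 0.0001 = 0.3924.
Type II error: β = 1 − power = 1 − 0.3924 = 0.6076.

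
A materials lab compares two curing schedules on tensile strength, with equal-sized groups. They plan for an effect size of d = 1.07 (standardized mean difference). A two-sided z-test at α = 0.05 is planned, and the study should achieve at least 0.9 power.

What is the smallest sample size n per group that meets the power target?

n = 19 per group

For power 0.9 need Φ(δ − z_{0.025}) = 0.9, so δ = z_{0.025} + z_{0.10} = 1.960 + 1.282 = 3.242.
(The Φ(−δ − z_{α/2}) term is vanishingly small for δ > 0 and is dropped in the standard sample-size formula.)
δ = d·√(n/2) ⇒ n = 2(δ/d)² = 2 × (3.242 / 1.07)² = 18.36.
Rounding up, n = 19 per group.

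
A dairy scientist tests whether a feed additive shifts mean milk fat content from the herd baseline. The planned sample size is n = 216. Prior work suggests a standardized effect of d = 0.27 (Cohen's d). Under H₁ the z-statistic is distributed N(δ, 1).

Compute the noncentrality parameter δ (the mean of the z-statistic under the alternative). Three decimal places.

δ ≈ 3.968

The noncentrality parameter scales effect size by the design's sample-size factor: δ = d·√n = 0.27 × √216 = 3.9682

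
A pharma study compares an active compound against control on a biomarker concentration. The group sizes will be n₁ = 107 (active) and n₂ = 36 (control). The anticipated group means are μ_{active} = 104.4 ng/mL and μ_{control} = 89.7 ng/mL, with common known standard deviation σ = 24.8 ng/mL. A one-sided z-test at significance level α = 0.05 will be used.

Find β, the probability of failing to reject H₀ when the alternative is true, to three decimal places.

β ≈ 0.076

Standardized effect: d = |μ_{active} − μ_{control}| / σ = |104.4 − 89.7| / 24.8 = 0.5927
Noncentrality parameter: δ = d / √(1/n₁ + 1/n₂) = 0.5927 / √(1/107 + 1/36) = 3.0764
Critical value for a one-sided test at α = 0.05: z_α = 1.645.
Power = P(Z > 1.645 − δ) = Φ(1.432) = 0.9239.
Type II error: β = 1 − power = 1 − 0.9239 = 0.0761.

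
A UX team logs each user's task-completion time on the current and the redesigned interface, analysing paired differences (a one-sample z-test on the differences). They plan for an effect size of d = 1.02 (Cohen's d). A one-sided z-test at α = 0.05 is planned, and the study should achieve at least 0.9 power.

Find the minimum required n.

Set Φ(δ − 1.645) = 0.9; then δ − 1.645 = Φ⁻¹(0.9) = 1.282, giving δ = 2.926.
δ = d·√n ⇒ n = (δ/d)² = (2.926 / 1.02)² = 8.23.
Rounding up, n = 9.

n = 9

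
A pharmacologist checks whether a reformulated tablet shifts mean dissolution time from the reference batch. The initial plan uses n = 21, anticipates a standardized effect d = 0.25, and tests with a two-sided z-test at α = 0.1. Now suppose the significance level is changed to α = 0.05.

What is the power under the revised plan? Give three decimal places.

δ = d·√n = 0.25 × √21 = 1.1456 (unchanged). New critical value: z_{0.025} = 1.960.
Revised power = Φ(δ − 1.960) + Φ(−δ − 1.960) = Φ(-0.814) + Φ(-3.106) = 0.2077 + 0.0009 = 0.2087.

Power ≈ 0.209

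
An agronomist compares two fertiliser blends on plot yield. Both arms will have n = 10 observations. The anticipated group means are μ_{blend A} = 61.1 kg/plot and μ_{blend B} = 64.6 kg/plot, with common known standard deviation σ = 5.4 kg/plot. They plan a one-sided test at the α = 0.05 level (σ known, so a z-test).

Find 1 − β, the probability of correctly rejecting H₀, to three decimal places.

Standardized effect: d = |μ_{blend A} − μ_{blend B}| / σ = |61.1 − 64.6| / 5.4 = 0.6481
Noncentrality parameter: δ = d·√(n/2) = 0.6481 × √(10/2) = 1.4493
One-sided α = 0.05 → critical value z_{0.05} = 1.645.
Power = Φ(δ − 1.645) = Φ(-0.196) = 0.4225.

Power ≈ 0.422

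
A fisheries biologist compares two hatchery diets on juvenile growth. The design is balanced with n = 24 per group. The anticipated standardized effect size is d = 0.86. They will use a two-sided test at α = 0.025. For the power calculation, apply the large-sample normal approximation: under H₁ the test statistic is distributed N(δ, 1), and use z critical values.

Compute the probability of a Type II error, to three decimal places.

Noncentrality parameter: δ = d·√(n/2) = 0.86 × √(24/2) = 2.9791
Critical value for a two-sided test at α = 0.025: z_{α/2} = 2.241.
Power = Φ(δ − 2.241) + Φ(−δ − 2.241) = Φ(0.738) + Φ(-5.221) = 0.7697 + 0.0000 = 0.7697.
Type II error: β = 1 − power = 1 − 0.7697 = 0.2303.

β ≈ 0.230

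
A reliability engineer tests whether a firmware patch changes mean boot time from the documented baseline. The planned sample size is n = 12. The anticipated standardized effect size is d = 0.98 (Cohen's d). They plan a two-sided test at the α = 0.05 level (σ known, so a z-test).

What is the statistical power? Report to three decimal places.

Power ≈ 0.924

Noncentrality parameter: δ = d·√n = 0.98 × √12 = 3.3948
Two-sided α = 0.05 → critical value z_{0.025} = 1.960.
Power = Φ(δ − 1.960) + Φ(−δ − 1.960) = Φ(1.435) + Φ(-5.355) = 0.9243 + 0.0000 = 0.9243.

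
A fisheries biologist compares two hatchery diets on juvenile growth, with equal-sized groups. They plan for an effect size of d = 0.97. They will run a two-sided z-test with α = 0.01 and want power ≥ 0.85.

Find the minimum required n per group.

Set Φ(δ − 2.576) = 0.85; then δ − 2.576 = Φ⁻¹(0.85) = 1.036, giving δ = 3.612.
(For δ > 0 the lower-tail rejection region contributes negligibly to power, so the one-term inversion is standard.)
δ = d·√(n/2) ⇒ n = 2(δ/d)² = 2 × (3.612 / 0.97)² = 27.74.
Rounding up, n = 28 per group.

n = 28 per group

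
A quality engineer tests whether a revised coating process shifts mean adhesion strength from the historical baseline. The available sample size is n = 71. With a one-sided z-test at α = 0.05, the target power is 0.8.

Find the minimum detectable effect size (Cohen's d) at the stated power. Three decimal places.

Required noncentrality: δ = z_{0.05} + z_{0.20} = 1.645 + 0.842 = 2.486.
δ = d·√n ⇒ d = δ/√n = 2.486/√71 = 0.2951.

d ≈ 0.295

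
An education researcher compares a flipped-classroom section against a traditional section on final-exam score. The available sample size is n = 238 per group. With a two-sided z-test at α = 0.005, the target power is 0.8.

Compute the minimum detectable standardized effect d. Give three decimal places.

Need Φ(δ − 2.807) = 0.8, so δ = 2.807 + 0.842 = 3.649.
(The second rejection-region term Φ(−δ − z_{α/2}) is negligible and dropped.)
δ = d·√(n/2) ⇒ d = δ/√(n/2) = 3.649/√(238/2) = 0.3345.

d ≈ 0.334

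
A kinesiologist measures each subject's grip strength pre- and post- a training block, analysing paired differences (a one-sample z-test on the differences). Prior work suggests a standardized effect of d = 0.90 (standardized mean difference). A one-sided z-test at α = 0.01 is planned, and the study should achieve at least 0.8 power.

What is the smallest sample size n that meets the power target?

n = 13

For power 0.8 need Φ(δ − z_{0.01}) = 0.8, so δ = z_{0.01} + z_{0.20} = 2.326 + 0.842 = 3.168.
δ = d·√n ⇒ n = (δ/d)² = (3.168 / 0.90)² = 12.39.
Rounding up, n = 13.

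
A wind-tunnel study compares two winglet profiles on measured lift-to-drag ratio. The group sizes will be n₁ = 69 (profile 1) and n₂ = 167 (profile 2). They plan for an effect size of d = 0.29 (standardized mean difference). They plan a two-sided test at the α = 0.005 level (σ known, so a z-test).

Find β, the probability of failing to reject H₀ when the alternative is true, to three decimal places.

β ≈ 0.782

Noncentrality parameter: λ = d / √(1/n₁ + 1/n₂) = 0.29 / √(1/69 + 1/167) = 2.0264
Critical value for a two-sided test at α = 0.005: z_{α/2} = 2.807.
Power = Φ(λ − 2.807) + Φ(−λ − 2.807) = Φ(-0.781) + Φ(-4.833) = 0.2175 + 0.0000 = 0.2175.
Type II error: β = 1 − power = 1 − 0.2175 = 0.7825.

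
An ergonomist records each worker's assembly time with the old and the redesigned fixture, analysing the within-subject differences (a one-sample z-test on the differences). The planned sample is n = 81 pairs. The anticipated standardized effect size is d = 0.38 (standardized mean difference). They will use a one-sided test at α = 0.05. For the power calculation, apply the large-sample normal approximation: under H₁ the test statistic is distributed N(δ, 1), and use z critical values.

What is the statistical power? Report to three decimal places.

Noncentrality parameter: δ = d·√n = 0.38 × √81 = 3.4200
One-sided α = 0.05 → critical value z_{0.05} = 1.645.
Power = Φ(δ − 1.645) = Φ(1.775) = 0.9621.

Power ≈ 0.962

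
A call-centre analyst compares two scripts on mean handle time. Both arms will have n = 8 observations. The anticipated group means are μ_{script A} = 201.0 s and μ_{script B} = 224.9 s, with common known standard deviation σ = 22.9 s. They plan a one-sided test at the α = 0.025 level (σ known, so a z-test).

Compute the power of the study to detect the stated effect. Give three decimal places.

Standardized effect: d = |μ_{script A} − μ_{script B}| / σ = |201.0 − 224.9| / 22.9 = 1.0437
Noncentrality parameter: δ = d·√(n/2) = 1.0437 × √(8/2) = 2.0873
Critical value for a one-sided test at α = 0.025: z_α = 1.960.
Power = Φ(δ − 1.960) = Φ(0.127) = 0.5507.

Power ≈ 0.551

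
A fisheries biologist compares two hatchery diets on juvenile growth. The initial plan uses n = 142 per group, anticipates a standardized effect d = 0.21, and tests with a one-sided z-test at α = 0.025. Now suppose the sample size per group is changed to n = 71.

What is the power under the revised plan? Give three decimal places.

With n = 71 per group: δ = d·√(n/2) = 0.21 × √(71/2) = 1.2512. Critical value z_{0.025} = 1.960.
Revised power = Φ(δ − 1.960) = Φ(-0.709) = 0.2392.

Power ≈ 0.239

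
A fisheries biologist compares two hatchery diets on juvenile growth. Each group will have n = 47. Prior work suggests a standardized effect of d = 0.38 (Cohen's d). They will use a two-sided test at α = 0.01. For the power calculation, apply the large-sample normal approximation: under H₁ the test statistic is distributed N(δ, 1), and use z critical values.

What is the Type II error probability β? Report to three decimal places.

Noncentrality parameter: δ = d·√(n/2) = 0.38 × √(47/2) = 1.8421
Two-sided α = 0.01 → critical value z_{0.005} = 2.576.
Power = Φ(δ − 2.576) + Φ(−δ − 2.576) = Φ(-0.734) + Φ(-4.418) = 0.2316 + 0.0000 = 0.2316.
Type II error: β = 1 − power = 1 − 0.2316 = 0.7684.

β ≈ 0.768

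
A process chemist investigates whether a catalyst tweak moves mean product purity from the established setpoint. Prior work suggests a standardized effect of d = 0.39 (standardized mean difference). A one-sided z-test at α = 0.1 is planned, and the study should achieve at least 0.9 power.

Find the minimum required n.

n = 44

Set Φ(δ − 1.282) = 0.9; then δ − 1.282 = Φ⁻¹(0.9) = 1.282, giving δ = 2.563.
δ = d·√n ⇒ n = (δ/d)² = (2.563 / 0.39)² = 43.19.
Rounding up, n = 44.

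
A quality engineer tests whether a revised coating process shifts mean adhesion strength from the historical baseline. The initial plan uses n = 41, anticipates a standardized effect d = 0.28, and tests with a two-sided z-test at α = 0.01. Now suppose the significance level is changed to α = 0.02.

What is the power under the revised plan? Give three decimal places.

δ = d·√n = 0.28 × √41 = 1.7929 (unchanged). New critical value: z_{0.01} = 2.326.
Revised power = Φ(δ − 2.326) + Φ(−δ − 2.326) = Φ(-0.533) + Φ(-4.119) = 0.2969 + 0.0000 = 0.2969.

Power ≈ 0.297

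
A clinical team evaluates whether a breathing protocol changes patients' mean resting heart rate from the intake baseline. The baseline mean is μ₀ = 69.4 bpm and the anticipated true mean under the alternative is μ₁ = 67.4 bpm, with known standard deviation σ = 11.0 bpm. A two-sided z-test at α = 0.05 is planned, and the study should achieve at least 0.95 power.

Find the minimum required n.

n = 394

Standardized effect: d = |μ₁ − μ₀| / σ = |67.4 − 69.4| / 11.0 = 0.1818
For power 0.95 need Φ(δ − z_{0.025}) = 0.95, so δ = z_{0.025} + z_{0.05} = 1.960 + 1.645 = 3.605.
(For δ > 0 the lower-tail rejection region contributes negligibly to power, so the one-term inversion is standard.)
δ = d·√n ⇒ n = (δ/d)² = (3.605 / 0.1818)² = 393.09.
Rounding up, n = 394.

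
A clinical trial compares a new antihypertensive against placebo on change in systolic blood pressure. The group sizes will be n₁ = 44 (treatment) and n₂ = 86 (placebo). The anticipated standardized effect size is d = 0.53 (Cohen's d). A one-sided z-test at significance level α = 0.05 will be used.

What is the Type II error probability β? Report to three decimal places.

Noncentrality parameter: δ = d / √(1/n₁ + 1/n₂) = 0.53 / √(1/44 + 1/86) = 2.8594
One-sided α = 0.05 → critical value z_{0.05} = 1.645.
Power = Φ(δ − 1.645) = Φ(1.215) = 0.8877.
Type II error: β = 1 − power = 1 − 0.8877 = 0.1123.

β ≈ 0.112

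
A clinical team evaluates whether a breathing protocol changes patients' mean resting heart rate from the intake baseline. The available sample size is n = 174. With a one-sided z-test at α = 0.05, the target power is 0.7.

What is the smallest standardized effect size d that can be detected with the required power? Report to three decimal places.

d ≈ 0.164

Required noncentrality: δ = z_{0.05} + z_{0.30} = 1.645 + 0.524 = 2.169.
δ = d·√n ⇒ d = δ/√n = 2.169/√174 = 0.1645.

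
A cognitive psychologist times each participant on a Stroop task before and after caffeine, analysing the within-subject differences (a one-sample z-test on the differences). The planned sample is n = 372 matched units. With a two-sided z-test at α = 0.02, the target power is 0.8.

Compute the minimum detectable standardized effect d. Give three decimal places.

Need Φ(δ − 2.326) = 0.8, so δ = 2.326 + 0.842 = 3.168.
(The second rejection-region term Φ(−δ − z_{α/2}) is negligible and dropped.)
δ = d·√n ⇒ d = δ/√n = 3.168/√372 = 0.1643.

d ≈ 0.164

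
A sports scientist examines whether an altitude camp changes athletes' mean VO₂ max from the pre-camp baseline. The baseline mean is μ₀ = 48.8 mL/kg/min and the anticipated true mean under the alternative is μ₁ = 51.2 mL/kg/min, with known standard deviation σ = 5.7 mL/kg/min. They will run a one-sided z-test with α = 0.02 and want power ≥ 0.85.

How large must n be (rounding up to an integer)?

Standardized effect: d = |μ₁ − μ₀| / σ = |51.2 − 48.8| / 5.7 = 0.4211
Set Φ(δ − 2.054) = 0.85; then δ − 2.054 = Φ⁻¹(0.85) = 1.036, giving δ = 3.090.
δ = d·√n ⇒ n = (δ/d)² = (3.090 / 0.4211)² = 53.86.
Round up to the next whole unit.

n = 54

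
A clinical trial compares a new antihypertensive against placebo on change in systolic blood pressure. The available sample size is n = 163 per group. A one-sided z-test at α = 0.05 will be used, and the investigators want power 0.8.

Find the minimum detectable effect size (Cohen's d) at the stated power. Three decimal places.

d ≈ 0.275

Required noncentrality: δ = z_{0.05} + z_{0.20} = 1.645 + 0.842 = 2.486.
δ = d·√(n/2) ⇒ d = δ/√(n/2) = 2.486/√(163/2) = 0.2754.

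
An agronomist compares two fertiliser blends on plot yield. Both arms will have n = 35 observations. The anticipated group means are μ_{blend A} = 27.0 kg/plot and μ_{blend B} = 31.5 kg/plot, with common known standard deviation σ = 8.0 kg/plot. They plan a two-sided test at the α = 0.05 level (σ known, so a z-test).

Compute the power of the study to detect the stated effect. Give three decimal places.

Power ≈ 0.653

Standardized effect: d = |μ_{blend A} − μ_{blend B}| / σ = |27.0 − 31.5| / 8.0 = 0.5625
Noncentrality parameter: δ = d·√(n/2) = 0.5625 × √(35/2) = 2.3531
Two-sided α = 0.05 → critical value z_{0.025} = 1.960.
Power = Φ(δ − 1.960) + Φ(−δ − 1.960) = Φ(0.393) + Φ(-4.313) = 0.6529 + 0.0000 = 0.6529.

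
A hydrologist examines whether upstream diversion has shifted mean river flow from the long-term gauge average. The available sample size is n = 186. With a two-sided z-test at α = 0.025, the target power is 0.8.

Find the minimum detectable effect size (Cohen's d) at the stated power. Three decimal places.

Required noncentrality: δ = z_{0.0125} + z_{0.20} = 2.241 + 0.842 = 3.083.
(The second rejection-region term Φ(−δ − z_{α/2}) is negligible and dropped.)
δ = d·√n ⇒ d = δ/√n = 3.083/√186 = 0.2261.

d ≈ 0.226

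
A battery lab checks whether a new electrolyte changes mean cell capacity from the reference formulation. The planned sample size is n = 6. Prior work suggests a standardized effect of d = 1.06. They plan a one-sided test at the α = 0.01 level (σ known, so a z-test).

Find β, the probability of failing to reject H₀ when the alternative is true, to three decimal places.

Noncentrality parameter: δ = d·√n = 1.06 × √6 = 2.5965
Critical value for a one-sided test at α = 0.01: z_α = 2.326.
Power = Φ(δ − 2.326) = Φ(0.270) = 0.6065.
Type II error: β = 1 − power = 1 − 0.6065 = 0.3935.

β ≈ 0.394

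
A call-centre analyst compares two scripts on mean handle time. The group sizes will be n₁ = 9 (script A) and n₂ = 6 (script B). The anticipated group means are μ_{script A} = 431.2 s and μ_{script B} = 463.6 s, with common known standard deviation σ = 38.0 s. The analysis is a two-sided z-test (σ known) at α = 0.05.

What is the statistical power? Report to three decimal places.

Power ≈ 0.366

Standardized effect: d = |μ_{script A} − μ_{script B}| / σ = |431.2 − 463.6| / 38.0 = 0.8526
Noncentrality parameter: δ = d / √(1/n₁ + 1/n₂) = 0.8526 / √(1/9 + 1/6) = 1.6178
Two-sided α = 0.05 → critical value z_{0.025} = 1.960.
Power = Φ(δ − 1.960) + Φ(−δ − 1.960) = Φ(-0.342) + Φ(-3.578) = 0.3661 + 0.0002 = 0.3663.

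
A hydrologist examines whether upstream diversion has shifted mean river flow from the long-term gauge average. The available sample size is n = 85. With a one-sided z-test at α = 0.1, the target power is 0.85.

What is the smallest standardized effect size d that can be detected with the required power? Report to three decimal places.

d ≈ 0.251

Required noncentrality: δ = z_{0.1} + z_{0.15} = 1.282 + 1.036 = 2.318.
δ = d·√n ⇒ d = δ/√n = 2.318/√85 = 0.2514.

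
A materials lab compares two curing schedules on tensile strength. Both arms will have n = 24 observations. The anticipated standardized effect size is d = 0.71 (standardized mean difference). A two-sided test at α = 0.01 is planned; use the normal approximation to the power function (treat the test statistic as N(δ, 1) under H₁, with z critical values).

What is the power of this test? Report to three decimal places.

Noncentrality parameter: δ = d·√(n/2) = 0.71 × √(24/2) = 2.4595
Critical value for a two-sided test at α = 0.01: z_{α/2} = 2.576.
Power = Φ(δ − 2.576) + Φ(−δ − 2.576) = Φ(-0.116) + Φ(-5.035) = 0.4537 + 0.0000 = 0.4537.

Power ≈ 0.454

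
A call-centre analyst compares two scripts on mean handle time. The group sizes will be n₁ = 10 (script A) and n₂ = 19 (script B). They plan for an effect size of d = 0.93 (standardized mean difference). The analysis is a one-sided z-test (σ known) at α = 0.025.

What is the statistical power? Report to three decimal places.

Noncentrality parameter: δ = d / √(1/n₁ + 1/n₂) = 0.93 / √(1/10 + 1/19) = 2.3805
Critical value for a one-sided test at α = 0.025: z_α = 1.960.
Power = P(Z > 1.960 − δ) = Φ(0.420) = 0.6629.

Power ≈ 0.663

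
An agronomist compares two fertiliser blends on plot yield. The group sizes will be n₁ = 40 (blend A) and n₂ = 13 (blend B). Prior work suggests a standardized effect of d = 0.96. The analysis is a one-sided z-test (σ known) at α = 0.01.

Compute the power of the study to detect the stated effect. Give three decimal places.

Power ≈ 0.752

Noncentrality parameter: δ = d / √(1/n₁ + 1/n₂) = 0.96 / √(1/40 + 1/13) = 3.0070
One-sided α = 0.01 → critical value z_{0.01} = 2.326.
Power = Φ(δ − 2.326) = Φ(0.681) = 0.7520.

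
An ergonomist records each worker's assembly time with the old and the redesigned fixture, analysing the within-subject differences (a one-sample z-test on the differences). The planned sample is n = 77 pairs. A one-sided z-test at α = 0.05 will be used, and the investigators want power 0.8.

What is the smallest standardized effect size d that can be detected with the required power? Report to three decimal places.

d ≈ 0.283

Required noncentrality: δ = z_{0.05} + z_{0.20} = 1.645 + 0.842 = 2.486.
δ = d·√n ⇒ d = δ/√n = 2.486/√77 = 0.2834.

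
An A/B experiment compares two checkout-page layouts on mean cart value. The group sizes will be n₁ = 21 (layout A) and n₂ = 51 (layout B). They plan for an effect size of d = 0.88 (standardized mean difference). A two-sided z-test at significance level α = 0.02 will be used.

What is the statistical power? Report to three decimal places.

Noncentrality parameter: λ = d / √(1/n₁ + 1/n₂) = 0.88 / √(1/21 + 1/51) = 3.3940
Two-sided α = 0.02 → critical value z_{0.01} = 2.326.
Power = Φ(λ − 2.326) + Φ(−λ − 2.326) = Φ(1.068) + Φ(-5.720) = 0.8572 + 0.0000 = 0.8572.

Power ≈ 0.857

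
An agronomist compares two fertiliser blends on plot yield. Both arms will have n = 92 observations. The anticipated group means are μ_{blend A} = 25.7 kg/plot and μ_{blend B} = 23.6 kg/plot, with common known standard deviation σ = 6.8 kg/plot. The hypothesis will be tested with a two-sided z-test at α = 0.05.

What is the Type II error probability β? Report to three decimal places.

β ≈ 0.446

Standardized effect: d = |μ_{blend A} − μ_{blend B}| / σ = |25.7 − 23.6| / 6.8 = 0.3088
Noncentrality parameter: δ = d·√(n/2) = 0.3088 × √(92/2) = 2.0945
Two-sided α = 0.05 → critical value z_{0.025} = 1.960.
Power = Φ(δ − 1.960) + Φ(−δ − 1.960) = Φ(0.135) + Φ(-4.055) = 0.5535 + 0.0000 = 0.5536.
Type II error: β = 1 − power = 1 − 0.5536 = 0.4464.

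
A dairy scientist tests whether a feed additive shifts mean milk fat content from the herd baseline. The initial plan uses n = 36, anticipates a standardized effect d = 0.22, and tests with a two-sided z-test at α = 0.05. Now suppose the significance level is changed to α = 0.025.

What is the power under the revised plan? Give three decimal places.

δ = d·√n = 0.22 × √36 = 1.3200 (unchanged). New critical value: z_{0.0125} = 2.241.
Revised power = Φ(δ − 2.241) + Φ(−δ − 2.241) = Φ(-0.921) + Φ(-3.561) = 0.1784 + 0.0002 = 0.1786.

Power ≈ 0.179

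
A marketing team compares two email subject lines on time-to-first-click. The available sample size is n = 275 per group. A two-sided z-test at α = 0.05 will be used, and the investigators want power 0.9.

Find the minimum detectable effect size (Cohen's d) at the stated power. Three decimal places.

d ≈ 0.276

Need Φ(δ − 1.960) = 0.9, so δ = 1.960 + 1.282 = 3.242.
(The second rejection-region term Φ(−δ − z_{α/2}) is negligible and dropped.)
δ = d·√(n/2) ⇒ d = δ/√(n/2) = 3.242/√(275/2) = 0.2764.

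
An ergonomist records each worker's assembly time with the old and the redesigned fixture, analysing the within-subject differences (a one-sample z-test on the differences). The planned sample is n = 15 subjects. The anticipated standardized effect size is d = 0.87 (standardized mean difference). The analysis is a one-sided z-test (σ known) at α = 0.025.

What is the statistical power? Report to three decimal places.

Noncentrality parameter: δ = d·√n = 0.87 × √15 = 3.3695
One-sided α = 0.025 → critical value z_{0.025} = 1.960.
Power = P(Z > 1.960 − δ) = Φ(1.410) = 0.9207.

Power ≈ 0.921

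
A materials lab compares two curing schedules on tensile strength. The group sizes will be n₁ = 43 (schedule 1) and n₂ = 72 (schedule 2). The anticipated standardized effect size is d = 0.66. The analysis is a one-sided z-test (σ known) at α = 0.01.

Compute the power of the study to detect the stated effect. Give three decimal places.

Power ≈ 0.864

Noncentrality parameter: δ = d / √(1/n₁ + 1/n₂) = 0.66 / √(1/43 + 1/72) = 3.4245
One-sided α = 0.01 → critical value z_{0.01} = 2.326.
Power = Φ(δ − 2.326) = Φ(1.098) = 0.8639.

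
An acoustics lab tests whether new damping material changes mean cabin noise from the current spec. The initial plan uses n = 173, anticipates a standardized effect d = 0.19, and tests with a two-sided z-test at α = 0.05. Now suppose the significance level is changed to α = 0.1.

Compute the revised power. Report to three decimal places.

δ = d·√n = 0.19 × √173 = 2.4991 (unchanged). New critical value: z_{0.05} = 1.645.
Revised power = Φ(δ − 1.645) + Φ(−δ − 1.645) = Φ(0.854) + Φ(-4.144) = 0.8035 + 0.0000 = 0.8035.

Power ≈ 0.804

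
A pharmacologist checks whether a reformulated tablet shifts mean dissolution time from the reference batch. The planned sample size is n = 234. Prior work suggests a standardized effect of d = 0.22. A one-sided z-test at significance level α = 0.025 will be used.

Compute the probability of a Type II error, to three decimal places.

β ≈ 0.080

Noncentrality parameter: δ = d·√n = 0.22 × √234 = 3.3654
One-sided α = 0.025 → critical value z_{0.025} = 1.960.
Power = P(Z > 1.960 − δ) = Φ(1.405) = 0.9200.
Type II error: β = 1 − power = 1 − 0.9200 = 0.0800.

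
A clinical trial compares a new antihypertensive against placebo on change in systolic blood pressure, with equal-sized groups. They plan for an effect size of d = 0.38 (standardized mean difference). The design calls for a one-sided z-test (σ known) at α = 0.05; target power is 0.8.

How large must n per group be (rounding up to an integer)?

n = 86 per group

For power 0.8 need Φ(δ − z_{0.05}) = 0.8, so δ = z_{0.05} + z_{0.20} = 1.645 + 0.842 = 2.486.
δ = d·√(n/2) ⇒ n = 2(δ/d)² = 2 × (2.486 / 0.38)² = 85.63.
Round up to the next whole unit.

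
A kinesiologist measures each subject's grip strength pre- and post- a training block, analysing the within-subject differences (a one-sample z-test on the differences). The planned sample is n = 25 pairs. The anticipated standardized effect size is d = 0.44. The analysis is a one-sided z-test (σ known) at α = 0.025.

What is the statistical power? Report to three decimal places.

Power ≈ 0.595

Noncentrality parameter: δ = d·√n = 0.44 × √25 = 2.2000
One-sided α = 0.025 → critical value z_{0.025} = 1.960.
Power = P(Z > 1.960 − δ) = Φ(0.240) = 0.5948.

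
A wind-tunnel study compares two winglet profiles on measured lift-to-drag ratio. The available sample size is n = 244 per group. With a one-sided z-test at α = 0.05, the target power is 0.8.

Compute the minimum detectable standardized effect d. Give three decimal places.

d ≈ 0.225

Required noncentrality: δ = z_{0.05} + z_{0.20} = 1.645 + 0.842 = 2.486.
δ = d·√(n/2) ⇒ d = δ/√(n/2) = 2.486/√(244/2) = 0.2251.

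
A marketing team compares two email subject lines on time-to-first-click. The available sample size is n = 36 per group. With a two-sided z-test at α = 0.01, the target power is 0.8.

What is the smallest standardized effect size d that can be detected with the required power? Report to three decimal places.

d ≈ 0.806

Need Φ(δ − 2.576) = 0.8, so δ = 2.576 + 0.842 = 3.417.
(Lower-tail contribution to power is negligible for δ > 0.)
δ = d·√(n/2) ⇒ d = δ/√(n/2) = 3.417/√(36/2) = 0.8055.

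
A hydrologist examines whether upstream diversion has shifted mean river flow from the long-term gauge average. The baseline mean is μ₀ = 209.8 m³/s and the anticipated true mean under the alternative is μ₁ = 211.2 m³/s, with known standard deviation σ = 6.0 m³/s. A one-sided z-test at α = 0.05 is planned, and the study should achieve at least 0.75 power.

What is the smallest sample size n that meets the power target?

n = 99

Standardized effect: d = |μ₁ − μ₀| / σ = |211.2 − 209.8| / 6.0 = 0.2333
For power 0.75 need Φ(δ − z_{0.05}) = 0.75, so δ = z_{0.05} + z_{0.25} = 1.645 + 0.674 = 2.319.
δ = d·√n ⇒ n = (δ/d)² = (2.319 / 0.2333)² = 98.80.
Round up to the next whole unit.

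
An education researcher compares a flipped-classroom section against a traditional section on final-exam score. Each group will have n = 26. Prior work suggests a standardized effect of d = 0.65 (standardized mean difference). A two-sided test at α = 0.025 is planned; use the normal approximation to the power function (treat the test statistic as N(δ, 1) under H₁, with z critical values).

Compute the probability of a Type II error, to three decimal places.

Noncentrality parameter: λ = d·√(n/2) = 0.65 × √(26/2) = 2.3436
Critical value for a two-sided test at α = 0.025: z_{α/2} = 2.241.
Power = Φ(λ − 2.241) + Φ(−λ − 2.241) = Φ(0.102) + Φ(-4.585) = 0.5407 + 0.0000 = 0.5407.
Type II error: β = 1 − power = 1 − 0.5407 = 0.4593.

β ≈ 0.459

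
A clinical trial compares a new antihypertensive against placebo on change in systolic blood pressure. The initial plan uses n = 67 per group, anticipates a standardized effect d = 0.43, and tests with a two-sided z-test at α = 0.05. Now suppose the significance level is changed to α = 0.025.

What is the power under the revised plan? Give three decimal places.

δ = d·√(n/2) = 0.43 × √(67/2) = 2.4888 (unchanged). New critical value: z_{0.0125} = 2.241.
Revised power = Φ(δ − 2.241) + Φ(−δ − 2.241) = Φ(0.247) + Φ(-4.730) = 0.5977 + 0.0000 = 0.5977.

Power ≈ 0.598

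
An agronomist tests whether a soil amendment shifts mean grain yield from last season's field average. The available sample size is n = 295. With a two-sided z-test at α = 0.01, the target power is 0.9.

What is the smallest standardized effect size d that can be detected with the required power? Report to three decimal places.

Required noncentrality: δ = z_{0.005} + z_{0.10} = 2.576 + 1.282 = 3.857.
(Lower-tail contribution to power is negligible for δ > 0.)
δ = d·√n ⇒ d = δ/√n = 3.857/√295 = 0.2246.

d ≈ 0.225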